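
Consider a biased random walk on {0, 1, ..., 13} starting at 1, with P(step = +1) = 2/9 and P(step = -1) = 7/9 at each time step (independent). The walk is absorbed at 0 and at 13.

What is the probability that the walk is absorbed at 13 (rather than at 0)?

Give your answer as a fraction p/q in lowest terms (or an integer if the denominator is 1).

Answer: 4096/19377800443

Derivation:
Biased walk: p = 2/9, q = 7/9, r = q/p = 7/2
Gambler's ruin: P(hit 13 before 0 | start at 1) = (1 - r^a)/(1 - r^N)
r^1 = 7/2; r^13 = 96889010407/8192
P = (1 - 7/2) / (1 - 96889010407/8192) = -5/2 / -96889002215/8192 = 4096/19377800443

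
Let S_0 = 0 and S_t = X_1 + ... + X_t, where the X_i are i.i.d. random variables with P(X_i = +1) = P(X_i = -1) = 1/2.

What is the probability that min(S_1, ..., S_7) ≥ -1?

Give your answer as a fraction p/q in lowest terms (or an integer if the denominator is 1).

Answer: 35/64

Derivation:
Let f(t,s) = #length-t paths at position s with S_1..S_t all ≥ -1.
f(t,s) = f(t-1,s-1) + f(t-1,s+1) for s ≥ -1; f(t,s) = 0 for s < -1.
t=0: f(0,0)=1
t=1: f(1,-1)=1 f(1,1)=1
t=2: f(2,0)=2 f(2,2)=1
t=3: f(3,-1)=2 f(3,1)=3 f(3,3)=1
t=4: f(4,0)=5 f(4,2)=4 f(4,4)=1
t=5: f(5,-1)=5 f(5,1)=9 f(5,3)=5 f(5,5)=1
t=6: f(6,0)=14 f(6,2)=14 f(6,4)=6 f(6,6)=1
t=7: f(7,-1)=14 f(7,1)=28 f(7,3)=20 f(7,5)=7 f(7,7)=1
Σ_s f(7,s) = 70
P = 70/128 = 35/64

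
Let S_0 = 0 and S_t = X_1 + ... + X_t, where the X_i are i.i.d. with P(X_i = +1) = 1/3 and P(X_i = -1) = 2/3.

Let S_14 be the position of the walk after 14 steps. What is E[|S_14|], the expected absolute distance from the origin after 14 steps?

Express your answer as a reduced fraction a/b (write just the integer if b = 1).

S_14 takes values m ≡ 0 (mod 2) with |m| ≤ 14; P(S_14=m) = C(14,(14+m)/2) · (1/3)^((14+m)/2) · (2/3)^((14-m)/2).
Distribution: P(S=-14)=16384/4782969, P(S=-12)=114688/4782969, P(S=-10)=372736/4782969, P(S=-8)=745472/4782969, P(S=-6)=1025024/4782969, P(S=-4)=1025024/4782969, P(S=-2)=256256/1594323, P(S=0)=146432/1594323, P(S=2)=64064/1594323, P(S=4)=64064/4782969, P(S=6)=16016/4782969, P(S=8)=2912/4782969, P(S=10)=364/4782969, P(S=12)=28/4782969, P(S=14)=1/4782969
E[|S_14|] = Σ_m |m|·P(S_14=m) = 7949522/1594323

Answer: 7949522/1594323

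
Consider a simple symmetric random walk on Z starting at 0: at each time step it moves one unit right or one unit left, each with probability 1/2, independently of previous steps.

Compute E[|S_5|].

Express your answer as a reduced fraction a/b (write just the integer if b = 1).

Answer: 15/8

Derivation:
S_5 takes values m ≡ 1 (mod 2) with |m| ≤ 5; P(S_5=m) = C(5,(5+m)/2)/2^5.
Total paths: 2^5 = 32
Distribution: P(S=-5)=1/32, P(S=-3)=5/32, P(S=-1)=10/32, P(S=1)=10/32, P(S=3)=5/32, P(S=5)=1/32
E[|S_5|] = Σ_m |m|·P(S_5=m) = 60/32 = 15/8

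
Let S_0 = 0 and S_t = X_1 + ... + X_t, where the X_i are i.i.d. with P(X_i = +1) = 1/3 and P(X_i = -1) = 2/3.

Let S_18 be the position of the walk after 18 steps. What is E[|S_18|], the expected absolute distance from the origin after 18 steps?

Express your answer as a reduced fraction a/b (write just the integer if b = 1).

Answer: 269079674/43046721

Derivation:
S_18 takes values m ≡ 0 (mod 2) with |m| ≤ 18; P(S_18=m) = C(18,(18+m)/2) · (1/3)^((18+m)/2) · (2/3)^((18-m)/2).
Distribution: P(S=-18)=262144/387420489, P(S=-16)=262144/43046721, P(S=-14)=1114112/43046721, P(S=-12)=8912896/129140163, P(S=-10)=5570560/43046721, P(S=-8)=7798784/43046721, P(S=-6)=25346048/129140163, P(S=-4)=7241728/43046721, P(S=-2)=4978688/43046721, P(S=0)=24893440/387420489, P(S=2)=1244672/43046721, P(S=4)=452608/43046721, P(S=6)=396032/129140163, P(S=8)=30464/43046721, P(S=10)=5440/43046721, P(S=12)=2176/129140163, P(S=14)=68/43046721, P(S=16)=4/43046721, P(S=18)=1/387420489
E[|S_18|] = Σ_m |m|·P(S_18=m) = 269079674/43046721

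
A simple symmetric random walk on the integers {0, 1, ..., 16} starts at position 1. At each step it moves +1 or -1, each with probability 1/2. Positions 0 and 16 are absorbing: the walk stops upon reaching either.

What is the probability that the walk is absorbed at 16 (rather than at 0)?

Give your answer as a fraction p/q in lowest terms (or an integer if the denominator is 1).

Answer: 1/16

Derivation:
Symmetric walk (p = 1/2): the harmonic-function argument gives P(hit 16 before 0 | start at 1) = a/N.
P = 1/16 = 1/16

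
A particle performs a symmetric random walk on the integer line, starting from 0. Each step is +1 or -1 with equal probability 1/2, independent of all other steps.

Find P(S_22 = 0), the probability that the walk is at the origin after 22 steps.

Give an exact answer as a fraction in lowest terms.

To return to 0 after 22 steps: need exactly 11 steps of +1 and 11 of -1.
Favorable paths: C(22,11) = 705432
Total paths: 2^22 = 4194304
P = 705432/4194304 = 88179/524288

Answer: 88179/524288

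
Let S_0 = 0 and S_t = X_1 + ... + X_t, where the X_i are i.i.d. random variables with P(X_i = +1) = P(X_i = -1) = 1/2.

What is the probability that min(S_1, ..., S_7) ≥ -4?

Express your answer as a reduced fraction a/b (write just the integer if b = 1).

Let f(t,s) = #length-t paths at position s with S_1..S_t all ≥ -4.
f(t,s) = f(t-1,s-1) + f(t-1,s+1) for s ≥ -4; f(t,s) = 0 for s < -4.
t=0: f(0,0)=1
t=1: f(1,-1)=1 f(1,1)=1
t=2: f(2,-2)=1 f(2,0)=2 f(2,2)=1
t=3: f(3,-3)=1 f(3,-1)=3 f(3,1)=3 f(3,3)=1
t=4: f(4,-4)=1 f(4,-2)=4 f(4,0)=6 f(4,2)=4 f(4,4)=1
t=5: f(5,-3)=5 f(5,-1)=10 f(5,1)=10 f(5,3)=5 f(5,5)=1
t=6: f(6,-4)=5 f(6,-2)=15 f(6,0)=20 f(6,2)=15 f(6,4)=6 f(6,6)=1
t=7: f(7,-3)=20 f(7,-1)=35 f(7,1)=35 f(7,3)=21 f(7,5)=7 f(7,7)=1
Σ_s f(7,s) = 119
P = 119/128 = 119/128

Answer: 119/128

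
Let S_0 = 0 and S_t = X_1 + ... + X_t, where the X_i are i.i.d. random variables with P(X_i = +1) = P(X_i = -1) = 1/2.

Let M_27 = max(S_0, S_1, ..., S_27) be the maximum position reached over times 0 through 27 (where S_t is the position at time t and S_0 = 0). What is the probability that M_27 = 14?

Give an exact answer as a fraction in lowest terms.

Answer: 148005/67108864

Derivation:
Let M_27 = max(S_0,...,S_27). Use the reflection principle: for j ≥ 1, #{paths with M_27 ≥ j} = #{S_27 ≥ j} + #{S_27 ≥ j+1}.
By reflection, #{M_27 ≥ 14} = #{S_27 ≥ 14} + #{S_27 ≥ 15} = 397594 + 397594 = 795188.
#{M_27 ≥ 15} = #{S_27 ≥ 15} + #{S_27 ≥ 16} = 397594 + 101584 = 499178.
#{M_27 = 14} = 795188 - 499178 = 296010.
P(M_27 = 14) = 296010/134217728 = 148005/67108864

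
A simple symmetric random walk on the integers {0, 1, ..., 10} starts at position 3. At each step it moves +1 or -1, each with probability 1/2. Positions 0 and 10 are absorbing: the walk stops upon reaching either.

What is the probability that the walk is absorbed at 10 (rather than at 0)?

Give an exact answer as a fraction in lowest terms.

Symmetric walk (p = 1/2): the harmonic-function argument gives P(hit 10 before 0 | start at 3) = a/N.
P = 3/10 = 3/10

Answer: 3/10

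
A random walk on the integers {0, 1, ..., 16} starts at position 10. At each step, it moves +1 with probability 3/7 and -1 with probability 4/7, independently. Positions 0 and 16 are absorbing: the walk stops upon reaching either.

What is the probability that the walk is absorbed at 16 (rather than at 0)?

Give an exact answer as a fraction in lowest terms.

Answer: 103052169/607417225

Derivation:
Biased walk: p = 3/7, q = 4/7, r = q/p = 4/3
Gambler's ruin: P(hit 16 before 0 | start at 10) = (1 - r^a)/(1 - r^N)
r^10 = 1048576/59049; r^16 = 4294967296/43046721
P = (1 - 1048576/59049) / (1 - 4294967296/43046721) = -989527/59049 / -4251920575/43046721 = 103052169/607417225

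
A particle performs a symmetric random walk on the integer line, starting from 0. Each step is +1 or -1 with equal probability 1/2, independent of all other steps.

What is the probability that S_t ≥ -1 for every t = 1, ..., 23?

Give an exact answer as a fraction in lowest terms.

Answer: 676039/2097152

Derivation:
Let f(t,s) = #length-t paths at position s with S_1..S_t all ≥ -1.
f(t,s) = f(t-1,s-1) + f(t-1,s+1) for s ≥ -1; f(t,s) = 0 for s < -1.
t=0: f(0,0)=1
t=1: f(1,-1)=1 f(1,1)=1
t=2: f(2,0)=2 f(2,2)=1
t=3: f(3,-1)=2 f(3,1)=3 f(3,3)=1
t=4: f(4,0)=5 f(4,2)=4 f(4,4)=1
t=5: f(5,-1)=5 f(5,1)=9 f(5,3)=5 f(5,5)=1
t=6: f(6,0)=14 f(6,2)=14 f(6,4)=6 f(6,6)=1
t=7: f(7,-1)=14 f(7,1)=28 f(7,3)=20 f(7,5)=7 f(7,7)=1
t=8: f(8,0)=42 f(8,2)=48 f(8,4)=27 f(8,6)=8 f(8,8)=1
t=9: f(9,-1)=42 f(9,1)=90 f(9,3)=75 f(9,5)=35 f(9,7)=9 f(9,9)=1
t=10: f(10,0)=132 f(10,2)=165 f(10,4)=110 f(10,6)=44 f(10,8)=10 f(10,10)=1
t=11: f(11,-1)=132 f(11,1)=297 f(11,3)=275 f(11,5)=154 f(11,7)=54 f(11,9)=11 f(11,11)=1
t=12: f(12,0)=429 f(12,2)=572 f(12,4)=429 f(12,6)=208 f(12,8)=65 f(12,10)=12 f(12,12)=1
t=13: f(13,-1)=429 f(13,1)=1001 f(13,3)=1001 f(13,5)=637 f(13,7)=273 f(13,9)=77 f(13,11)=13 f(13,13)=1
t=14: f(14,0)=1430 f(14,2)=2002 f(14,4)=1638 f(14,6)=910 f(14,8)=350 f(14,10)=90 f(14,12)=14 f(14,14)=1
t=15: f(15,-1)=1430 f(15,1)=3432 f(15,3)=3640 f(15,5)=2548 f(15,7)=1260 f(15,9)=440 f(15,11)=104 f(15,13)=15 f(15,15)=1
t=16: f(16,0)=4862 f(16,2)=7072 f(16,4)=6188 f(16,6)=3808 f(16,8)=1700 f(16,10)=544 f(16,12)=119 f(16,14)=16 f(16,16)=1
t=17: f(17,-1)=4862 f(17,1)=11934 f(17,3)=13260 f(17,5)=9996 f(17,7)=5508 f(17,9)=2244 f(17,11)=663 f(17,13)=135 f(17,15)=17 f(17,17)=1
t=18: f(18,0)=16796 f(18,2)=25194 f(18,4)=23256 f(18,6)=15504 f(18,8)=7752 f(18,10)=2907 f(18,12)=798 f(18,14)=152 f(18,16)=18 f(18,18)=1
t=19: f(19,-1)=16796 f(19,1)=41990 f(19,3)=48450 f(19,5)=38760 f(19,7)=23256 f(19,9)=10659 f(19,11)=3705 f(19,13)=950 f(19,15)=170 f(19,17)=19 f(19,19)=1
t=20: f(20,0)=58786 f(20,2)=90440 f(20,4)=87210 f(20,6)=62016 f(20,8)=33915 f(20,10)=14364 f(20,12)=4655 f(20,14)=1120 f(20,16)=189 f(20,18)=20 f(20,20)=1
t=21: f(21,-1)=58786 f(21,1)=149226 f(21,3)=177650 f(21,5)=149226 f(21,7)=95931 f(21,9)=48279 f(21,11)=19019 f(21,13)=5775 f(21,15)=1309 f(21,17)=209 f(21,19)=21 f(21,21)=1
t=22: f(22,0)=208012 f(22,2)=326876 f(22,4)=326876 f(22,6)=245157 f(22,8)=144210 f(22,10)=67298 f(22,12)=24794 f(22,14)=7084 f(22,16)=1518 f(22,18)=230 f(22,20)=22 f(22,22)=1
t=23: f(23,-1)=208012 f(23,1)=534888 f(23,3)=653752 f(23,5)=572033 f(23,7)=389367 f(23,9)=211508 f(23,11)=92092 f(23,13)=31878 f(23,15)=8602 f(23,17)=1748 f(23,19)=252 f(23,21)=23 f(23,23)=1
Σ_s f(23,s) = 2704156
P = 2704156/8388608 = 676039/2097152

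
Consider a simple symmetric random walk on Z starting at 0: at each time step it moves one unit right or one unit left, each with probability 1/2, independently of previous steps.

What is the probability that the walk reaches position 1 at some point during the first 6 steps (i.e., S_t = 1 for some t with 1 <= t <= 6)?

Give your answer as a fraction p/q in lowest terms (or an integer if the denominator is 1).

Count via complement. Let g(t,s) = #length-t paths at position s with S_1..S_t all ≠ 1.
g(t,s) = g(t-1,s-1) + g(t-1,s+1) for s ≠ 1; g(t,1) = 0.
t=0: g(0,0)=1
t=1: g(1,-1)=1
t=2: g(2,-2)=1 g(2,0)=1
t=3: g(3,-3)=1 g(3,-1)=2
t=4: g(4,-4)=1 g(4,-2)=3 g(4,0)=2
t=5: g(5,-5)=1 g(5,-3)=4 g(5,-1)=5
t=6: g(6,-6)=1 g(6,-4)=5 g(6,-2)=9 g(6,0)=5
Paths never hitting 1: Σ_s g(6,s) = 20
Paths hitting 1: 2^6 - 20 = 44
P = 44/64 = 11/16

Answer: 11/16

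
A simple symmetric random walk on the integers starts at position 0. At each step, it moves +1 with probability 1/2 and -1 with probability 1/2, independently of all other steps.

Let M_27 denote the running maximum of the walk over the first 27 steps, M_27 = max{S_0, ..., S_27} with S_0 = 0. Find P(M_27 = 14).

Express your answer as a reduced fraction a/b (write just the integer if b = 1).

Let M_27 = max(S_0,...,S_27). Use the reflection principle: for j ≥ 1, #{paths with M_27 ≥ j} = #{S_27 ≥ j} + #{S_27 ≥ j+1}.
By reflection, #{M_27 ≥ 14} = #{S_27 ≥ 14} + #{S_27 ≥ 15} = 397594 + 397594 = 795188.
#{M_27 ≥ 15} = #{S_27 ≥ 15} + #{S_27 ≥ 16} = 397594 + 101584 = 499178.
#{M_27 = 14} = 795188 - 499178 = 296010.
P(M_27 = 14) = 296010/134217728 = 148005/67108864

Answer: 148005/67108864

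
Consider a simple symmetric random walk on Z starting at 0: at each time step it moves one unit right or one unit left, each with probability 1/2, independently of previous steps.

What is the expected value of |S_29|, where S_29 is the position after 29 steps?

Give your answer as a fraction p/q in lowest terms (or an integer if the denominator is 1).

S_29 takes values m ≡ 1 (mod 2) with |m| ≤ 29; P(S_29=m) = C(29,(29+m)/2)/2^29.
Total paths: 2^29 = 536870912
Distribution: P(S=-29)=1/536870912, P(S=-27)=29/536870912, P(S=-25)=406/536870912, P(S=-23)=3654/536870912, P(S=-21)=23751/536870912, P(S=-19)=118755/536870912, P(S=-17)=475020/536870912, P(S=-15)=1560780/536870912, P(S=-13)=4292145/536870912, P(S=-11)=10015005/536870912, P(S=-9)=20030010/536870912, P(S=-7)=34597290/536870912, P(S=-5)=51895935/536870912, P(S=-3)=67863915/536870912, P(S=-1)=77558760/536870912, P(S=1)=77558760/536870912, P(S=3)=67863915/536870912, P(S=5)=51895935/536870912, P(S=7)=34597290/536870912, P(S=9)=20030010/536870912, P(S=11)=10015005/536870912, P(S=13)=4292145/536870912, P(S=15)=1560780/536870912, P(S=17)=475020/536870912, P(S=19)=118755/536870912, P(S=21)=23751/536870912, P(S=23)=3654/536870912, P(S=25)=406/536870912, P(S=27)=29/536870912, P(S=29)=1/536870912
E[|S_29|] = Σ_m |m|·P(S_29=m) = 2326762800/536870912 = 145422675/33554432

Answer: 145422675/33554432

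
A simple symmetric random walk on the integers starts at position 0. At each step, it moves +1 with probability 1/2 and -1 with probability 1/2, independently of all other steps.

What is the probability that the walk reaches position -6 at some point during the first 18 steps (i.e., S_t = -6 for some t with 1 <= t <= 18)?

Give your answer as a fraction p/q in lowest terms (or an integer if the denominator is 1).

Answer: 10949/65536

Derivation:
Count via complement. Let g(t,s) = #length-t paths at position s with S_1..S_t all ≠ -6.
g(t,s) = g(t-1,s-1) + g(t-1,s+1) for s ≠ -6; g(t,-6) = 0.
t=0: g(0,0)=1
t=1: g(1,-1)=1 g(1,1)=1
t=2: g(2,-2)=1 g(2,0)=2 g(2,2)=1
t=3: g(3,-3)=1 g(3,-1)=3 g(3,1)=3 g(3,3)=1
t=4: g(4,-4)=1 g(4,-2)=4 g(4,0)=6 g(4,2)=4 g(4,4)=1
t=5: g(5,-5)=1 g(5,-3)=5 g(5,-1)=10 g(5,1)=10 g(5,3)=5 g(5,5)=1
t=6: g(6,-4)=6 g(6,-2)=15 g(6,0)=20 g(6,2)=15 g(6,4)=6 g(6,6)=1
t=7: g(7,-5)=6 g(7,-3)=21 g(7,-1)=35 g(7,1)=35 g(7,3)=21 g(7,5)=7 g(7,7)=1
t=8: g(8,-4)=27 g(8,-2)=56 g(8,0)=70 g(8,2)=56 g(8,4)=28 g(8,6)=8 g(8,8)=1
t=9: g(9,-5)=27 g(9,-3)=83 g(9,-1)=126 g(9,1)=126 g(9,3)=84 g(9,5)=36 g(9,7)=9 g(9,9)=1
t=10: g(10,-4)=110 g(10,-2)=209 g(10,0)=252 g(10,2)=210 g(10,4)=120 g(10,6)=45 g(10,8)=10 g(10,10)=1
t=11: g(11,-5)=110 g(11,-3)=319 g(11,-1)=461 g(11,1)=462 g(11,3)=330 g(11,5)=165 g(11,7)=55 g(11,9)=11 g(11,11)=1
t=12: g(12,-4)=429 g(12,-2)=780 g(12,0)=923 g(12,2)=792 g(12,4)=495 g(12,6)=220 g(12,8)=66 g(12,10)=12 g(12,12)=1
t=13: g(13,-5)=429 g(13,-3)=1209 g(13,-1)=1703 g(13,1)=1715 g(13,3)=1287 g(13,5)=715 g(13,7)=286 g(13,9)=78 g(13,11)=13 g(13,13)=1
t=14: g(14,-4)=1638 g(14,-2)=2912 g(14,0)=3418 g(14,2)=3002 g(14,4)=2002 g(14,6)=1001 g(14,8)=364 g(14,10)=91 g(14,12)=14 g(14,14)=1
t=15: g(15,-5)=1638 g(15,-3)=4550 g(15,-1)=6330 g(15,1)=6420 g(15,3)=5004 g(15,5)=3003 g(15,7)=1365 g(15,9)=455 g(15,11)=105 g(15,13)=15 g(15,15)=1
t=16: g(16,-4)=6188 g(16,-2)=10880 g(16,0)=12750 g(16,2)=11424 g(16,4)=8007 g(16,6)=4368 g(16,8)=1820 g(16,10)=560 g(16,12)=120 g(16,14)=16 g(16,16)=1
t=17: g(17,-5)=6188 g(17,-3)=17068 g(17,-1)=23630 g(17,1)=24174 g(17,3)=19431 g(17,5)=12375 g(17,7)=6188 g(17,9)=2380 g(17,11)=680 g(17,13)=136 g(17,15)=17 g(17,17)=1
t=18: g(18,-4)=23256 g(18,-2)=40698 g(18,0)=47804 g(18,2)=43605 g(18,4)=31806 g(18,6)=18563 g(18,8)=8568 g(18,10)=3060 g(18,12)=816 g(18,14)=153 g(18,16)=18 g(18,18)=1
Paths never hitting -6: Σ_s g(18,s) = 218348
Paths hitting -6: 2^18 - 218348 = 43796
P = 43796/262144 = 10949/65536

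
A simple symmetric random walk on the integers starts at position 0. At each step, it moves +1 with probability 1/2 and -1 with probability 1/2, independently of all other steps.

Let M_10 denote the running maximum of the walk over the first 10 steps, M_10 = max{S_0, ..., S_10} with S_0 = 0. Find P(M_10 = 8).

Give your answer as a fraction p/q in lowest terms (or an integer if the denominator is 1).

Answer: 5/512

Derivation:
Let M_10 = max(S_0,...,S_10). Use the reflection principle: for j ≥ 1, #{paths with M_10 ≥ j} = #{S_10 ≥ j} + #{S_10 ≥ j+1}.
By reflection, #{M_10 ≥ 8} = #{S_10 ≥ 8} + #{S_10 ≥ 9} = 11 + 1 = 12.
#{M_10 ≥ 9} = #{S_10 ≥ 9} + #{S_10 ≥ 10} = 1 + 1 = 2.
#{M_10 = 8} = 12 - 2 = 10.
P(M_10 = 8) = 10/1024 = 5/512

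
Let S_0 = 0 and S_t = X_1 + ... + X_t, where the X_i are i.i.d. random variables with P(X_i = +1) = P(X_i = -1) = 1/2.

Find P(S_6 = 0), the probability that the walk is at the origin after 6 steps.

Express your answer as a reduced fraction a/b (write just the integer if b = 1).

Answer: 5/16

Derivation:
To return to 0 after 6 steps: need exactly 3 steps of +1 and 3 of -1.
Favorable paths: C(6,3) = 20
Total paths: 2^6 = 64
P = 20/64 = 5/16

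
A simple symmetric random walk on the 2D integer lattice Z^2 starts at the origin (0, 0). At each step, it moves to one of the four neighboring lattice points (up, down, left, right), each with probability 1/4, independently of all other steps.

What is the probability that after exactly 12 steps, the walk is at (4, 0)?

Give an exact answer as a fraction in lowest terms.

Let h be the number of horizontal steps (so 12-h are vertical). To end at (4,0) need (h+4)/2 right-steps and ((12-h)+0)/2 up-steps.
Sum over h with 4 ≤ h ≤ 12, h ≡ 0 (mod 2), 12-h ≡ 0 (mod 2):
h=4: C(12,4)·C(4,4)·C(8,4) = 495·1·70 = 34650
h=6: C(12,6)·C(6,5)·C(6,3) = 924·6·20 = 110880
h=8: C(12,8)·C(8,6)·C(4,2) = 495·28·6 = 83160
h=10: C(12,10)·C(10,7)·C(2,1) = 66·120·2 = 15840
h=12: C(12,12)·C(12,8)·C(0,0) = 1·495·1 = 495
Total favorable: 245025
Total paths: 4^12 = 16777216
P = 245025/16777216 = 245025/16777216

Answer: 245025/16777216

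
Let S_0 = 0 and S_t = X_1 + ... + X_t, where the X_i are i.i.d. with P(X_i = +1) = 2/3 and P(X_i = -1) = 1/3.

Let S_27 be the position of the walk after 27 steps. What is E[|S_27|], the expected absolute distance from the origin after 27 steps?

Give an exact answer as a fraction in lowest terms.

S_27 takes values m ≡ 1 (mod 2) with |m| ≤ 27; P(S_27=m) = C(27,(27+m)/2) · (2/3)^((27+m)/2) · (1/3)^((27-m)/2).
Distribution: P(S=-27)=1/7625597484987, P(S=-25)=2/282429536481, P(S=-23)=52/282429536481, P(S=-21)=2600/847288609443, P(S=-19)=10400/282429536481, P(S=-17)=95680/282429536481, P(S=-15)=2104960/847288609443, P(S=-13)=4209920/282429536481, P(S=-11)=21049600/282429536481, P(S=-9)=799884800/2541865828329, P(S=-7)=319953920/282429536481, P(S=-5)=988948480/282429536481, P(S=-3)=7911587840/847288609443, P(S=-1)=6085836800/282429536481, P(S=1)=12171673600/282429536481, P(S=3)=63292702720/847288609443, P(S=5)=31646351360/282429536481, P(S=7)=40954101760/282429536481, P(S=9)=409541017600/2541865828329, P(S=11)=43109580800/282429536481, P(S=13)=34487664640/282429536481, P(S=15)=68975329280/847288609443, P(S=17)=12540968960/282429536481, P(S=19)=5452595200/282429536481, P(S=21)=5452595200/847288609443, P(S=23)=436207616/282429536481, P(S=25)=67108864/282429536481, P(S=27)=134217728/7625597484987
E[|S_27|] = Σ_m |m|·P(S_27=m) = 862142190941/94143178827

Answer: 862142190941/94143178827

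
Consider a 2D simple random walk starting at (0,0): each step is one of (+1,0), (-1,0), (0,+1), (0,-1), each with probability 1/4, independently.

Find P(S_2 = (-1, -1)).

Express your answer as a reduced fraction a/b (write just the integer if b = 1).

Let h be the number of horizontal steps (so 2-h are vertical). To end at (-1,-1) need (h-1)/2 right-steps and ((2-h)-1)/2 up-steps.
Sum over h with 1 ≤ h ≤ 1, h ≡ 1 (mod 2), 2-h ≡ 1 (mod 2):
h=1: C(2,1)·C(1,0)·C(1,0) = 2·1·1 = 2
Total favorable: 2
Total paths: 4^2 = 16
P = 2/16 = 1/8

Answer: 1/8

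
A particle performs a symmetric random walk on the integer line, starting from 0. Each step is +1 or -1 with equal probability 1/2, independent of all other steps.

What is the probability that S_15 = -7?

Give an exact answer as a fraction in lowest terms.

Answer: 1365/32768

Derivation:
To reach position -7 after 15 steps: need 4 steps of +1 and 11 of -1.
Favorable paths: C(15,4) = 1365
Total paths: 2^15 = 32768
P = 1365/32768 = 1365/32768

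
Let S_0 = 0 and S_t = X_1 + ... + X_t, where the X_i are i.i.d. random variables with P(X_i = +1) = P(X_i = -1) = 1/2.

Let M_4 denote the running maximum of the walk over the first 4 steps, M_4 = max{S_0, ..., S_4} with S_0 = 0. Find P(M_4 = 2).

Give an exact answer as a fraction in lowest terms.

Let M_4 = max(S_0,...,S_4). Use the reflection principle: for j ≥ 1, #{paths with M_4 ≥ j} = #{S_4 ≥ j} + #{S_4 ≥ j+1}.
By reflection, #{M_4 ≥ 2} = #{S_4 ≥ 2} + #{S_4 ≥ 3} = 5 + 1 = 6.
#{M_4 ≥ 3} = #{S_4 ≥ 3} + #{S_4 ≥ 4} = 1 + 1 = 2.
#{M_4 = 2} = 6 - 2 = 4.
P(M_4 = 2) = 4/16 = 1/4

Answer: 1/4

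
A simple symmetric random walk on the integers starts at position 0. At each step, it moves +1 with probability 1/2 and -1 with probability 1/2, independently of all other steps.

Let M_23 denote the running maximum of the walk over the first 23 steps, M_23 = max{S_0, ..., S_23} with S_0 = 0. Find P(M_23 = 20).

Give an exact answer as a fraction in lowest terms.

Answer: 23/8388608

Derivation:
Let M_23 = max(S_0,...,S_23). Use the reflection principle: for j ≥ 1, #{paths with M_23 ≥ j} = #{S_23 ≥ j} + #{S_23 ≥ j+1}.
By reflection, #{M_23 ≥ 20} = #{S_23 ≥ 20} + #{S_23 ≥ 21} = 24 + 24 = 48.
#{M_23 ≥ 21} = #{S_23 ≥ 21} + #{S_23 ≥ 22} = 24 + 1 = 25.
#{M_23 = 20} = 48 - 25 = 23.
P(M_23 = 20) = 23/8388608 = 23/8388608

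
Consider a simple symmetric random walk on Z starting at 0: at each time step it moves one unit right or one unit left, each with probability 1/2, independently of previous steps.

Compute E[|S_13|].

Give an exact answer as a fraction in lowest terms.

S_13 takes values m ≡ 1 (mod 2) with |m| ≤ 13; P(S_13=m) = C(13,(13+m)/2)/2^13.
Total paths: 2^13 = 8192
Distribution: P(S=-13)=1/8192, P(S=-11)=13/8192, P(S=-9)=78/8192, P(S=-7)=286/8192, P(S=-5)=715/8192, P(S=-3)=1287/8192, P(S=-1)=1716/8192, P(S=1)=1716/8192, P(S=3)=1287/8192, P(S=5)=715/8192, P(S=7)=286/8192, P(S=9)=78/8192, P(S=11)=13/8192, P(S=13)=1/8192
E[|S_13|] = Σ_m |m|·P(S_13=m) = 24024/8192 = 3003/1024

Answer: 3003/1024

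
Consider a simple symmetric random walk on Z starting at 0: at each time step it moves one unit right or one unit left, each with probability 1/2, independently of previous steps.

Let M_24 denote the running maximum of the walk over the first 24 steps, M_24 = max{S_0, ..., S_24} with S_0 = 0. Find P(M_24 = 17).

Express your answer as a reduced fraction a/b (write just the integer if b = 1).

Let M_24 = max(S_0,...,S_24). Use the reflection principle: for j ≥ 1, #{paths with M_24 ≥ j} = #{S_24 ≥ j} + #{S_24 ≥ j+1}.
By reflection, #{M_24 ≥ 17} = #{S_24 ≥ 17} + #{S_24 ≥ 18} = 2325 + 2325 = 4650.
#{M_24 ≥ 18} = #{S_24 ≥ 18} + #{S_24 ≥ 19} = 2325 + 301 = 2626.
#{M_24 = 17} = 4650 - 2626 = 2024.
P(M_24 = 17) = 2024/16777216 = 253/2097152

Answer: 253/2097152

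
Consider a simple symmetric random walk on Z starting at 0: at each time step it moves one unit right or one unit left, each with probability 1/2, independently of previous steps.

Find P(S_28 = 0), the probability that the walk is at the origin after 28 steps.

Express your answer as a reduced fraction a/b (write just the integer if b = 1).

Answer: 5014575/33554432

Derivation:
To return to 0 after 28 steps: need exactly 14 steps of +1 and 14 of -1.
Favorable paths: C(28,14) = 40116600
Total paths: 2^28 = 268435456
P = 40116600/268435456 = 5014575/33554432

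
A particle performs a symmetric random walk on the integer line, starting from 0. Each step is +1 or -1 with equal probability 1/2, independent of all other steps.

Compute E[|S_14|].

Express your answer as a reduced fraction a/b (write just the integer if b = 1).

S_14 takes values m ≡ 0 (mod 2) with |m| ≤ 14; P(S_14=m) = C(14,(14+m)/2)/2^14.
Total paths: 2^14 = 16384
Distribution: P(S=-14)=1/16384, P(S=-12)=14/16384, P(S=-10)=91/16384, P(S=-8)=364/16384, P(S=-6)=1001/16384, P(S=-4)=2002/16384, P(S=-2)=3003/16384, P(S=0)=3432/16384, P(S=2)=3003/16384, P(S=4)=2002/16384, P(S=6)=1001/16384, P(S=8)=364/16384, P(S=10)=91/16384, P(S=12)=14/16384, P(S=14)=1/16384
E[|S_14|] = Σ_m |m|·P(S_14=m) = 48048/16384 = 3003/1024

Answer: 3003/1024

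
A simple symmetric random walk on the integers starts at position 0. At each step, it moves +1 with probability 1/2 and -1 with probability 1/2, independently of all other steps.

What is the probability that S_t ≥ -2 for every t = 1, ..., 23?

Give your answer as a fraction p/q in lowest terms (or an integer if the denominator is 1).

Let f(t,s) = #length-t paths at position s with S_1..S_t all ≥ -2.
f(t,s) = f(t-1,s-1) + f(t-1,s+1) for s ≥ -2; f(t,s) = 0 for s < -2.
t=0: f(0,0)=1
t=1: f(1,-1)=1 f(1,1)=1
t=2: f(2,-2)=1 f(2,0)=2 f(2,2)=1
t=3: f(3,-1)=3 f(3,1)=3 f(3,3)=1
t=4: f(4,-2)=3 f(4,0)=6 f(4,2)=4 f(4,4)=1
t=5: f(5,-1)=9 f(5,1)=10 f(5,3)=5 f(5,5)=1
t=6: f(6,-2)=9 f(6,0)=19 f(6,2)=15 f(6,4)=6 f(6,6)=1
t=7: f(7,-1)=28 f(7,1)=34 f(7,3)=21 f(7,5)=7 f(7,7)=1
t=8: f(8,-2)=28 f(8,0)=62 f(8,2)=55 f(8,4)=28 f(8,6)=8 f(8,8)=1
t=9: f(9,-1)=90 f(9,1)=117 f(9,3)=83 f(9,5)=36 f(9,7)=9 f(9,9)=1
t=10: f(10,-2)=90 f(10,0)=207 f(10,2)=200 f(10,4)=119 f(10,6)=45 f(10,8)=10 f(10,10)=1
t=11: f(11,-1)=297 f(11,1)=407 f(11,3)=319 f(11,5)=164 f(11,7)=55 f(11,9)=11 f(11,11)=1
t=12: f(12,-2)=297 f(12,0)=704 f(12,2)=726 f(12,4)=483 f(12,6)=219 f(12,8)=66 f(12,10)=12 f(12,12)=1
t=13: f(13,-1)=1001 f(13,1)=1430 f(13,3)=1209 f(13,5)=702 f(13,7)=285 f(13,9)=78 f(13,11)=13 f(13,13)=1
t=14: f(14,-2)=1001 f(14,0)=2431 f(14,2)=2639 f(14,4)=1911 f(14,6)=987 f(14,8)=363 f(14,10)=91 f(14,12)=14 f(14,14)=1
t=15: f(15,-1)=3432 f(15,1)=5070 f(15,3)=4550 f(15,5)=2898 f(15,7)=1350 f(15,9)=454 f(15,11)=105 f(15,13)=15 f(15,15)=1
t=16: f(16,-2)=3432 f(16,0)=8502 f(16,2)=9620 f(16,4)=7448 f(16,6)=4248 f(16,8)=1804 f(16,10)=559 f(16,12)=120 f(16,14)=16 f(16,16)=1
t=17: f(17,-1)=11934 f(17,1)=18122 f(17,3)=17068 f(17,5)=11696 f(17,7)=6052 f(17,9)=2363 f(17,11)=679 f(17,13)=136 f(17,15)=17 f(17,17)=1
t=18: f(18,-2)=11934 f(18,0)=30056 f(18,2)=35190 f(18,4)=28764 f(18,6)=17748 f(18,8)=8415 f(18,10)=3042 f(18,12)=815 f(18,14)=153 f(18,16)=18 f(18,18)=1
t=19: f(19,-1)=41990 f(19,1)=65246 f(19,3)=63954 f(19,5)=46512 f(19,7)=26163 f(19,9)=11457 f(19,11)=3857 f(19,13)=968 f(19,15)=171 f(19,17)=19 f(19,19)=1
t=20: f(20,-2)=41990 f(20,0)=107236 f(20,2)=129200 f(20,4)=110466 f(20,6)=72675 f(20,8)=37620 f(20,10)=15314 f(20,12)=4825 f(20,14)=1139 f(20,16)=190 f(20,18)=20 f(20,20)=1
t=21: f(21,-1)=149226 f(21,1)=236436 f(21,3)=239666 f(21,5)=183141 f(21,7)=110295 f(21,9)=52934 f(21,11)=20139 f(21,13)=5964 f(21,15)=1329 f(21,17)=210 f(21,19)=21 f(21,21)=1
t=22: f(22,-2)=149226 f(22,0)=385662 f(22,2)=476102 f(22,4)=422807 f(22,6)=293436 f(22,8)=163229 f(22,10)=73073 f(22,12)=26103 f(22,14)=7293 f(22,16)=1539 f(22,18)=231 f(22,20)=22 f(22,22)=1
t=23: f(23,-1)=534888 f(23,1)=861764 f(23,3)=898909 f(23,5)=716243 f(23,7)=456665 f(23,9)=236302 f(23,11)=99176 f(23,13)=33396 f(23,15)=8832 f(23,17)=1770 f(23,19)=253 f(23,21)=23 f(23,23)=1
Σ_s f(23,s) = 3848222
P = 3848222/8388608 = 1924111/4194304

Answer: 1924111/4194304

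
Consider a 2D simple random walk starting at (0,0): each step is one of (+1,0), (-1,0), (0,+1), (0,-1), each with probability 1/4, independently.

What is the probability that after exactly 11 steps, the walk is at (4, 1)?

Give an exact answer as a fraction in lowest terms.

Let h be the number of horizontal steps (so 11-h are vertical). To end at (4,1) need (h+4)/2 right-steps and ((11-h)+1)/2 up-steps.
Sum over h with 4 ≤ h ≤ 10, h ≡ 0 (mod 2), 11-h ≡ 1 (mod 2):
h=4: C(11,4)·C(4,4)·C(7,4) = 330·1·35 = 11550
h=6: C(11,6)·C(6,5)·C(5,3) = 462·6·10 = 27720
h=8: C(11,8)·C(8,6)·C(3,2) = 165·28·3 = 13860
h=10: C(11,10)·C(10,7)·C(1,1) = 11·120·1 = 1320
Total favorable: 54450
Total paths: 4^11 = 4194304
P = 54450/4194304 = 27225/2097152

Answer: 27225/2097152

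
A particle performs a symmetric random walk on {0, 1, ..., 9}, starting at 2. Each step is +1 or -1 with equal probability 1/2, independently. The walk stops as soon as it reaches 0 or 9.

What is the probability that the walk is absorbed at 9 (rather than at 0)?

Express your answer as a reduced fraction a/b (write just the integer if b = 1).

Answer: 2/9

Derivation:
Symmetric walk (p = 1/2): the harmonic-function argument gives P(hit 9 before 0 | start at 2) = a/N.
P = 2/9 = 2/9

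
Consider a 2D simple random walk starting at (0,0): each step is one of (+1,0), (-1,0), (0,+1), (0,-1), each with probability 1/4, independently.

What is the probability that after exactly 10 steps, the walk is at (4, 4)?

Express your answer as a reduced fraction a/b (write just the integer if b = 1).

Answer: 315/131072

Derivation:
Let h be the number of horizontal steps (so 10-h are vertical). To end at (4,4) need (h+4)/2 right-steps and ((10-h)+4)/2 up-steps.
Sum over h with 4 ≤ h ≤ 6, h ≡ 0 (mod 2), 10-h ≡ 0 (mod 2):
h=4: C(10,4)·C(4,4)·C(6,5) = 210·1·6 = 1260
h=6: C(10,6)·C(6,5)·C(4,4) = 210·6·1 = 1260
Total favorable: 2520
Total paths: 4^10 = 1048576
P = 2520/1048576 = 315/131072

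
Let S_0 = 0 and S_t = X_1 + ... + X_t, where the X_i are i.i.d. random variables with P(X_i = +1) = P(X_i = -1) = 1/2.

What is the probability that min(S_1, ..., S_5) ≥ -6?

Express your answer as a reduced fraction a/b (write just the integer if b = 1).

Answer: 1

Derivation:
Let f(t,s) = #length-t paths at position s with S_1..S_t all ≥ -6.
f(t,s) = f(t-1,s-1) + f(t-1,s+1) for s ≥ -6; f(t,s) = 0 for s < -6.
t=0: f(0,0)=1
t=1: f(1,-1)=1 f(1,1)=1
t=2: f(2,-2)=1 f(2,0)=2 f(2,2)=1
t=3: f(3,-3)=1 f(3,-1)=3 f(3,1)=3 f(3,3)=1
t=4: f(4,-4)=1 f(4,-2)=4 f(4,0)=6 f(4,2)=4 f(4,4)=1
t=5: f(5,-5)=1 f(5,-3)=5 f(5,-1)=10 f(5,1)=10 f(5,3)=5 f(5,5)=1
Σ_s f(5,s) = 32
P = 32/32 = 1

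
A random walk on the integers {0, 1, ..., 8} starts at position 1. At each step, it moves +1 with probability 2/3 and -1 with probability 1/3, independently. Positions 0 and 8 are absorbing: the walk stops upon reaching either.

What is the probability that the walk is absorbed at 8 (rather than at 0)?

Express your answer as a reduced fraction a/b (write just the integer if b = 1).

Answer: 128/255

Derivation:
Biased walk: p = 2/3, q = 1/3, r = q/p = 1/2
Gambler's ruin: P(hit 8 before 0 | start at 1) = (1 - r^a)/(1 - r^N)
r^1 = 1/2; r^8 = 1/256
P = (1 - 1/2) / (1 - 1/256) = 1/2 / 255/256 = 128/255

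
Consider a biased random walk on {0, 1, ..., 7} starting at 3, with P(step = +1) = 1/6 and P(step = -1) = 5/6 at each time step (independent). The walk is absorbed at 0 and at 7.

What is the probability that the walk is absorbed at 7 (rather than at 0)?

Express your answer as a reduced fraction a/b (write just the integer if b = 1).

Biased walk: p = 1/6, q = 5/6, r = q/p = 5
Gambler's ruin: P(hit 7 before 0 | start at 3) = (1 - r^a)/(1 - r^N)
r^3 = 125; r^7 = 78125
P = (1 - 125) / (1 - 78125) = -124 / -78124 = 31/19531

Answer: 31/19531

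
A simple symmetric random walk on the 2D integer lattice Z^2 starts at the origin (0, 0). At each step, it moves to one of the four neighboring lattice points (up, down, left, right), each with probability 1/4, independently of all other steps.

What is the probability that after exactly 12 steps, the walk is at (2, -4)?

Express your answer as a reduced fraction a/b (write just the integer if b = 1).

Let h be the number of horizontal steps (so 12-h are vertical). To end at (2,-4) need (h+2)/2 right-steps and ((12-h)-4)/2 up-steps.
Sum over h with 2 ≤ h ≤ 8, h ≡ 0 (mod 2), 12-h ≡ 0 (mod 2):
h=2: C(12,2)·C(2,2)·C(10,3) = 66·1·120 = 7920
h=4: C(12,4)·C(4,3)·C(8,2) = 495·4·28 = 55440
h=6: C(12,6)·C(6,4)·C(6,1) = 924·15·6 = 83160
h=8: C(12,8)·C(8,5)·C(4,0) = 495·56·1 = 27720
Total favorable: 174240
Total paths: 4^12 = 16777216
P = 174240/16777216 = 5445/524288

Answer: 5445/524288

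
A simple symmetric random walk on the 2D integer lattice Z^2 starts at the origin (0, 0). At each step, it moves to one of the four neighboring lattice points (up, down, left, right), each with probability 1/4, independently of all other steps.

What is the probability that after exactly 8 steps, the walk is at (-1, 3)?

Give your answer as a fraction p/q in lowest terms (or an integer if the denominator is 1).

Let h be the number of horizontal steps (so 8-h are vertical). To end at (-1,3) need (h-1)/2 right-steps and ((8-h)+3)/2 up-steps.
Sum over h with 1 ≤ h ≤ 5, h ≡ 1 (mod 2), 8-h ≡ 1 (mod 2):
h=1: C(8,1)·C(1,0)·C(7,5) = 8·1·21 = 168
h=3: C(8,3)·C(3,1)·C(5,4) = 56·3·5 = 840
h=5: C(8,5)·C(5,2)·C(3,3) = 56·10·1 = 560
Total favorable: 1568
Total paths: 4^8 = 65536
P = 1568/65536 = 49/2048

Answer: 49/2048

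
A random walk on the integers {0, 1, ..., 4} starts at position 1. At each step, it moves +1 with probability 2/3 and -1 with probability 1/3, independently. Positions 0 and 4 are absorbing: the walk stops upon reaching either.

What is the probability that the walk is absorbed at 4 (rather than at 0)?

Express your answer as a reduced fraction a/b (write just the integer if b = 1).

Answer: 8/15

Derivation:
Biased walk: p = 2/3, q = 1/3, r = q/p = 1/2
Gambler's ruin: P(hit 4 before 0 | start at 1) = (1 - r^a)/(1 - r^N)
r^1 = 1/2; r^4 = 1/16
P = (1 - 1/2) / (1 - 1/16) = 1/2 / 15/16 = 8/15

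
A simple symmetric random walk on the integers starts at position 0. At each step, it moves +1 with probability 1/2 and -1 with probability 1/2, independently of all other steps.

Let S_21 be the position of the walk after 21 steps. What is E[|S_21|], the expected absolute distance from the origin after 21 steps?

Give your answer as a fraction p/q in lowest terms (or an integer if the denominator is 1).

S_21 takes values m ≡ 1 (mod 2) with |m| ≤ 21; P(S_21=m) = C(21,(21+m)/2)/2^21.
Total paths: 2^21 = 2097152
Distribution: P(S=-21)=1/2097152, P(S=-19)=21/2097152, P(S=-17)=210/2097152, P(S=-15)=1330/2097152, P(S=-13)=5985/2097152, P(S=-11)=20349/2097152, P(S=-9)=54264/2097152, P(S=-7)=116280/2097152, P(S=-5)=203490/2097152, P(S=-3)=293930/2097152, P(S=-1)=352716/2097152, P(S=1)=352716/2097152, P(S=3)=293930/2097152, P(S=5)=203490/2097152, P(S=7)=116280/2097152, P(S=9)=54264/2097152, P(S=11)=20349/2097152, P(S=13)=5985/2097152, P(S=15)=1330/2097152, P(S=17)=210/2097152, P(S=19)=21/2097152, P(S=21)=1/2097152
E[|S_21|] = Σ_m |m|·P(S_21=m) = 7759752/2097152 = 969969/262144

Answer: 969969/262144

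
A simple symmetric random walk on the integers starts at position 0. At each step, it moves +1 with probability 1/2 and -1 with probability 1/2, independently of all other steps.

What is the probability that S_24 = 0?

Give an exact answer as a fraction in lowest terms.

To return to 0 after 24 steps: need exactly 12 steps of +1 and 12 of -1.
Favorable paths: C(24,12) = 2704156
Total paths: 2^24 = 16777216
P = 2704156/16777216 = 676039/4194304

Answer: 676039/4194304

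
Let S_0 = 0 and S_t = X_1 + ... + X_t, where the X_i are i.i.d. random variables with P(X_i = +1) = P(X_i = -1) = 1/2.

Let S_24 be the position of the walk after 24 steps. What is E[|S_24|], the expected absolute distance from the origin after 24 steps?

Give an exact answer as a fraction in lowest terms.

S_24 takes values m ≡ 0 (mod 2) with |m| ≤ 24; P(S_24=m) = C(24,(24+m)/2)/2^24.
Total paths: 2^24 = 16777216
Distribution: P(S=-24)=1/16777216, P(S=-22)=24/16777216, P(S=-20)=276/16777216, P(S=-18)=2024/16777216, P(S=-16)=10626/16777216, P(S=-14)=42504/16777216, P(S=-12)=134596/16777216, P(S=-10)=346104/16777216, P(S=-8)=735471/16777216, P(S=-6)=1307504/16777216, P(S=-4)=1961256/16777216, P(S=-2)=2496144/16777216, P(S=0)=2704156/16777216, P(S=2)=2496144/16777216, P(S=4)=1961256/16777216, P(S=6)=1307504/16777216, P(S=8)=735471/16777216, P(S=10)=346104/16777216, P(S=12)=134596/16777216, P(S=14)=42504/16777216, P(S=16)=10626/16777216, P(S=18)=2024/16777216, P(S=20)=276/16777216, P(S=22)=24/16777216, P(S=24)=1/16777216
E[|S_24|] = Σ_m |m|·P(S_24=m) = 64899744/16777216 = 2028117/524288

Answer: 2028117/524288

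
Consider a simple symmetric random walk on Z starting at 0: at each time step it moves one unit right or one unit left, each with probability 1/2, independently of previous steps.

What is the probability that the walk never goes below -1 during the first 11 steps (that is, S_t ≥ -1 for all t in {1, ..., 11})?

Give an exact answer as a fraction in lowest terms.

Let f(t,s) = #length-t paths at position s with S_1..S_t all ≥ -1.
f(t,s) = f(t-1,s-1) + f(t-1,s+1) for s ≥ -1; f(t,s) = 0 for s < -1.
t=0: f(0,0)=1
t=1: f(1,-1)=1 f(1,1)=1
t=2: f(2,0)=2 f(2,2)=1
t=3: f(3,-1)=2 f(3,1)=3 f(3,3)=1
t=4: f(4,0)=5 f(4,2)=4 f(4,4)=1
t=5: f(5,-1)=5 f(5,1)=9 f(5,3)=5 f(5,5)=1
t=6: f(6,0)=14 f(6,2)=14 f(6,4)=6 f(6,6)=1
t=7: f(7,-1)=14 f(7,1)=28 f(7,3)=20 f(7,5)=7 f(7,7)=1
t=8: f(8,0)=42 f(8,2)=48 f(8,4)=27 f(8,6)=8 f(8,8)=1
t=9: f(9,-1)=42 f(9,1)=90 f(9,3)=75 f(9,5)=35 f(9,7)=9 f(9,9)=1
t=10: f(10,0)=132 f(10,2)=165 f(10,4)=110 f(10,6)=44 f(10,8)=10 f(10,10)=1
t=11: f(11,-1)=132 f(11,1)=297 f(11,3)=275 f(11,5)=154 f(11,7)=54 f(11,9)=11 f(11,11)=1
Σ_s f(11,s) = 924
P = 924/2048 = 231/512

Answer: 231/512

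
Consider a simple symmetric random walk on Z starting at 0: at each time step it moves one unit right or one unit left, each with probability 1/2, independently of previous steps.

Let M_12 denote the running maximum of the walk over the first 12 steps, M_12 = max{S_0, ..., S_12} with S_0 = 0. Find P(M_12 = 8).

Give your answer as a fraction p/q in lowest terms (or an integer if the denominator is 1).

Let M_12 = max(S_0,...,S_12). Use the reflection principle: for j ≥ 1, #{paths with M_12 ≥ j} = #{S_12 ≥ j} + #{S_12 ≥ j+1}.
By reflection, #{M_12 ≥ 8} = #{S_12 ≥ 8} + #{S_12 ≥ 9} = 79 + 13 = 92.
#{M_12 ≥ 9} = #{S_12 ≥ 9} + #{S_12 ≥ 10} = 13 + 13 = 26.
#{M_12 = 8} = 92 - 26 = 66.
P(M_12 = 8) = 66/4096 = 33/2048

Answer: 33/2048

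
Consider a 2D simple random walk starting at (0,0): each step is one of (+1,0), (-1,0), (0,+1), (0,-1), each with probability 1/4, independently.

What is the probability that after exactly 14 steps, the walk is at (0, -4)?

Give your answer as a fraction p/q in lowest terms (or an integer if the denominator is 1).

Answer: 1002001/67108864

Derivation:
Let h be the number of horizontal steps (so 14-h are vertical). To end at (0,-4) need (h+0)/2 right-steps and ((14-h)-4)/2 up-steps.
Sum over h with 0 ≤ h ≤ 10, h ≡ 0 (mod 2), 14-h ≡ 0 (mod 2):
h=0: C(14,0)·C(0,0)·C(14,5) = 1·1·2002 = 2002
h=2: C(14,2)·C(2,1)·C(12,4) = 91·2·495 = 90090
h=4: C(14,4)·C(4,2)·C(10,3) = 1001·6·120 = 720720
h=6: C(14,6)·C(6,3)·C(8,2) = 3003·20·28 = 1681680
h=8: C(14,8)·C(8,4)·C(6,1) = 3003·70·6 = 1261260
h=10: C(14,10)·C(10,5)·C(4,0) = 1001·252·1 = 252252
Total favorable: 4008004
Total paths: 4^14 = 268435456
P = 4008004/268435456 = 1002001/67108864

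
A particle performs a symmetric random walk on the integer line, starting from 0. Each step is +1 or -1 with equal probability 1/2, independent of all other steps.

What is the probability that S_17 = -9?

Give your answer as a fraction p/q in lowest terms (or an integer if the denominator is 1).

Answer: 595/32768

Derivation:
To reach position -9 after 17 steps: need 4 steps of +1 and 13 of -1.
Favorable paths: C(17,4) = 2380
Total paths: 2^17 = 131072
P = 2380/131072 = 595/32768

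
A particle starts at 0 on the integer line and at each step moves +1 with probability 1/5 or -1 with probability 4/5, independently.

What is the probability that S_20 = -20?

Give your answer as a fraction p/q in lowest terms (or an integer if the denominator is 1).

Answer: 1099511627776/95367431640625

Derivation:
To reach position -20 after 20 steps: need 0 steps of +1 and 20 steps of -1.
Number of such sequences: C(20,0) = 1
Each has probability (1/5)^0 · (4/5)^20 = 1099511627776/95367431640625
P = 1 · 1099511627776/95367431640625 = 1099511627776/95367431640625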